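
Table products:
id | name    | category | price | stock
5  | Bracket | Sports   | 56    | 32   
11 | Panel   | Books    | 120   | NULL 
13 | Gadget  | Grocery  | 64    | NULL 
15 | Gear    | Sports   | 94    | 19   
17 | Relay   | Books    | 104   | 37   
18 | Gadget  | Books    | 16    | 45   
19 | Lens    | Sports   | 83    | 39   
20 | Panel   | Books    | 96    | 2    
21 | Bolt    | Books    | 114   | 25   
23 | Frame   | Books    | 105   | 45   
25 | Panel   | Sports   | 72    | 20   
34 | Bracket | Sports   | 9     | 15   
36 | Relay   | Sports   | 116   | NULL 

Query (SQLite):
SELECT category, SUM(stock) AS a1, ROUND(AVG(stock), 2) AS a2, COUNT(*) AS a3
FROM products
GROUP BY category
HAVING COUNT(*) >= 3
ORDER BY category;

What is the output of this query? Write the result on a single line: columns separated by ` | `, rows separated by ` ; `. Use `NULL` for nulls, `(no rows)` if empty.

Books | 154 | 30.8 | 6 ; Sports | 125 | 25 | 6

Group products by category.
Per group compute: SUM(stock), ROUND(AVG(stock), 2), COUNT(*).
HAVING: drop groups with fewer than 3 rows.
  Books: ids {11, 17, 18, 20, 21, 23} → SUM(stock)=154, ROUND(AVG(stock), 2)=30.8, COUNT(*)=6
  Grocery: ids {13} → SUM(stock)=NULL, ROUND(AVG(stock), 2)=NULL, COUNT(*)=1
  Sports: ids {5, 15, 19, 25, 34, 36} → SUM(stock)=125, ROUND(AVG(stock), 2)=25, COUNT(*)=6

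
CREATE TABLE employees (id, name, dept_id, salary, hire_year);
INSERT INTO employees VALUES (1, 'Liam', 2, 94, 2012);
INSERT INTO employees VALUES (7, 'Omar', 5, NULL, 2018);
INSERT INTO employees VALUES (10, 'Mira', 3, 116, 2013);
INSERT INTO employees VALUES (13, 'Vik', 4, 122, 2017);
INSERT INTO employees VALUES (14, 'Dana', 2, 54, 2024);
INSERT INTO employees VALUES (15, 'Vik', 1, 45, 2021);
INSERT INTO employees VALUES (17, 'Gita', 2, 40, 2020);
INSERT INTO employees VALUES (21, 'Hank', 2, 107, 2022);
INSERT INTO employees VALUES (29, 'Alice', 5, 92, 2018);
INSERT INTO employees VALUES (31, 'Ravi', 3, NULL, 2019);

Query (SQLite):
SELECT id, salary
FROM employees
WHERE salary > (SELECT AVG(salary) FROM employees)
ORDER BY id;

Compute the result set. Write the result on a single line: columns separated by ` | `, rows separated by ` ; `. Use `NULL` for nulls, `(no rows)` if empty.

1 | 94 ; 10 | 116 ; 13 | 122 ; 21 | 107 ; 29 | 92

Scalar subquery: AVG(salary) over all employees rows = 83.75.
Keep rows where salary > that value.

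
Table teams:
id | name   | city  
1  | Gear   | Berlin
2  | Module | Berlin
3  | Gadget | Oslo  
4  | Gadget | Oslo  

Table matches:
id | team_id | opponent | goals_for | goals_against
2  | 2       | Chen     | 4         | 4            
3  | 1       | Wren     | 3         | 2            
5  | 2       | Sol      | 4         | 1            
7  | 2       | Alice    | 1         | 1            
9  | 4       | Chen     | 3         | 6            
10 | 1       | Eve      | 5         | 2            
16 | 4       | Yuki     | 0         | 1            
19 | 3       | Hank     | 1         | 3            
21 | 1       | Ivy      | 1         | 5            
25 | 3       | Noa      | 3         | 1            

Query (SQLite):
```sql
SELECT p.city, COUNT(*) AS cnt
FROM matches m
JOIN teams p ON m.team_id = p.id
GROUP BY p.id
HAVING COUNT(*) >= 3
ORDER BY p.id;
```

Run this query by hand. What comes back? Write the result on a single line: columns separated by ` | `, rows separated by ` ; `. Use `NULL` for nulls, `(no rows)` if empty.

Join each matches row to its teams via team_id.
Group joined rows by teams.id; compute COUNT(*) per group.
HAVING: keep groups with count ≥ 3.
  1: ids {3, 10, 21} → COUNT(*)=3
  2: ids {2, 5, 7} → COUNT(*)=3
  3: ids {19, 25} → COUNT(*)=2
  4: ids {9, 16} → COUNT(*)=2

Berlin | 3 ; Berlin | 3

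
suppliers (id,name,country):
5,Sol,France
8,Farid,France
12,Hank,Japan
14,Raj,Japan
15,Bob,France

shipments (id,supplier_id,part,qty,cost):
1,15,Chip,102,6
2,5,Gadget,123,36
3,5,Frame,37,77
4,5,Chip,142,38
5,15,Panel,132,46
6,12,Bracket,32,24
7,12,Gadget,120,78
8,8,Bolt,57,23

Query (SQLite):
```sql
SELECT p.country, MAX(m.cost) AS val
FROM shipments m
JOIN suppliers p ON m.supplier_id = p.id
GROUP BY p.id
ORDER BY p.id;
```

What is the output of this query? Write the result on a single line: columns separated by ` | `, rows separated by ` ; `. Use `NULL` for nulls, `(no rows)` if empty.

Join each shipments row to its suppliers via supplier_id.
Group joined rows by suppliers.id; compute MAX(m.cost) per group.
  5: ids {2, 3, 4} → MAX(m.cost)=77
  8: ids {8} → MAX(m.cost)=23
  12: ids {6, 7} → MAX(m.cost)=78
  15: ids {1, 5} → MAX(m.cost)=46

France | 77 ; France | 23 ; Japan | 78 ; France | 46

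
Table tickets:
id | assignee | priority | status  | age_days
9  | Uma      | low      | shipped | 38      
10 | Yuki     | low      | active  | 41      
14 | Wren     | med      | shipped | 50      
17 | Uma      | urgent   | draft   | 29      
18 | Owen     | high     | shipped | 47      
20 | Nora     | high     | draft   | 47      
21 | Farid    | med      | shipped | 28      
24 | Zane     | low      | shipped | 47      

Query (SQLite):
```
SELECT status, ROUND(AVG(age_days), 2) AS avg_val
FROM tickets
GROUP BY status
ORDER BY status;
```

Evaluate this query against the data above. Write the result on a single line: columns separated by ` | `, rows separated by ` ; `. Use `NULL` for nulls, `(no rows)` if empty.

active | 41 ; draft | 38 ; shipped | 42

Partition tickets by status; compute ROUND(AVG(age_days), 2) within each group.
  active: ids {10} → ROUND(AVG(age_days), 2)=41
  draft: ids {17, 20} → ROUND(AVG(age_days), 2)=38
  shipped: ids {9, 14, 18, 21, 24} → ROUND(AVG(age_days), 2)=42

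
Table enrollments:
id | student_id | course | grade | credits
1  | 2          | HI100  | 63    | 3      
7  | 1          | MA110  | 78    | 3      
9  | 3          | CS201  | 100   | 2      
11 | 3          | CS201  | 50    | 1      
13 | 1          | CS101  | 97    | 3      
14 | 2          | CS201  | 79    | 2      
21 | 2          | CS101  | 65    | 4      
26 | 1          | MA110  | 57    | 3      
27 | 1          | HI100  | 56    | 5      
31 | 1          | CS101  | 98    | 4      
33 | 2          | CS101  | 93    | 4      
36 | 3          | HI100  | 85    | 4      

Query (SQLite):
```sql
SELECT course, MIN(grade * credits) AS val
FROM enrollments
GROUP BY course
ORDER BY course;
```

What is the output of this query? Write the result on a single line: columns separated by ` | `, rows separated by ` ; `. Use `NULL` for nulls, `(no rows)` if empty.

CS101 | 260 ; CS201 | 50 ; HI100 | 189 ; MA110 | 171

For each row compute grade * credits.
Group by course; take MIN of the expression per group.
  CS101: ids {13, 21, 31, 33} → MIN(grade * credits)=260
  CS201: ids {9, 11, 14} → MIN(grade * credits)=50
  HI100: ids {1, 27, 36} → MIN(grade * credits)=189
  MA110: ids {7, 26} → MIN(grade * credits)=171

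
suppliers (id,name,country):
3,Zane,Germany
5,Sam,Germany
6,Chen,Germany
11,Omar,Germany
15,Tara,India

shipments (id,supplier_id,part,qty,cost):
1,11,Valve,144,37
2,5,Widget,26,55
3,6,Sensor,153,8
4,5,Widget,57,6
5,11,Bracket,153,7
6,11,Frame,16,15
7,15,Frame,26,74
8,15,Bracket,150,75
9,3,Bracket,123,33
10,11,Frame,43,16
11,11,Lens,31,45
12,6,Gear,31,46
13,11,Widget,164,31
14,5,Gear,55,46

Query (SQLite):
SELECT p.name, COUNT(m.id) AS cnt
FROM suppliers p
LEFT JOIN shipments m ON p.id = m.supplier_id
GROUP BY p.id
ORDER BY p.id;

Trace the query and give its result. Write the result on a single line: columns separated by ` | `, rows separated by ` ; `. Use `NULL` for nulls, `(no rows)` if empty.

Zane | 1 ; Sam | 3 ; Chen | 2 ; Omar | 6 ; Tara | 2

LEFT JOIN keeps every suppliers row; unmatched ones get NULL for shipments columns.
Group by suppliers.id and compute COUNT(m.id). COUNT(col) of an all-NULL group is 0.
  3: ids {9} → COUNT(m.id)=1
  5: ids {2, 4, 14} → COUNT(m.id)=3
  6: ids {3, 12} → COUNT(m.id)=2
  11: ids {1, 5, 6, 10, 11, 13} → COUNT(m.id)=6
  15: ids {7, 8} → COUNT(m.id)=2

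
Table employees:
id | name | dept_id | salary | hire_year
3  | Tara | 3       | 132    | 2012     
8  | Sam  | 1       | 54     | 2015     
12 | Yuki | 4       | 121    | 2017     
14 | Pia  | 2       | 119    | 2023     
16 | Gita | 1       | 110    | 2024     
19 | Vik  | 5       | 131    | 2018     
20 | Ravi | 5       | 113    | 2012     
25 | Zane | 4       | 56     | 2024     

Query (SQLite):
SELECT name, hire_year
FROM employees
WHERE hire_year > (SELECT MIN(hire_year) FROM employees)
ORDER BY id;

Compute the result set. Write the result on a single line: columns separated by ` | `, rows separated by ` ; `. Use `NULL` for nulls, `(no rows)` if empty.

Sam | 2015 ; Yuki | 2017 ; Pia | 2023 ; Gita | 2024 ; Vik | 2018 ; Zane | 2024

Scalar subquery: MIN(hire_year) over all employees rows = 2012.
Keep rows where hire_year > that value.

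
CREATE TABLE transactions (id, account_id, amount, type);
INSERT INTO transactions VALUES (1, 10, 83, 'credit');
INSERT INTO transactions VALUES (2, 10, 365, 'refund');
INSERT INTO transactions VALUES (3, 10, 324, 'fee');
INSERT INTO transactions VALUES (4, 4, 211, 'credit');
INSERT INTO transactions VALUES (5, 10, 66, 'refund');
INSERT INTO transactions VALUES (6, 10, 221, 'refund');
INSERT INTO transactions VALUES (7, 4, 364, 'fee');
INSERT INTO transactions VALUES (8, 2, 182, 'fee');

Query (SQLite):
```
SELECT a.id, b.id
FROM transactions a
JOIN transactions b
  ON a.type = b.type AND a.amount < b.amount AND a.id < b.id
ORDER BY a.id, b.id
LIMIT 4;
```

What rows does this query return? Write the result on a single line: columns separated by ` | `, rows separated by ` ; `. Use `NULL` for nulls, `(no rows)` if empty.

Pairs (a,b) with same type, a.amount < b.amount, a.id < b.id.
type groups: credit:{1,4} fee:{3,7,8} refund:{2,5,6}
Ordered by (a.id, b.id); first 4.

1 | 4 ; 3 | 7 ; 5 | 6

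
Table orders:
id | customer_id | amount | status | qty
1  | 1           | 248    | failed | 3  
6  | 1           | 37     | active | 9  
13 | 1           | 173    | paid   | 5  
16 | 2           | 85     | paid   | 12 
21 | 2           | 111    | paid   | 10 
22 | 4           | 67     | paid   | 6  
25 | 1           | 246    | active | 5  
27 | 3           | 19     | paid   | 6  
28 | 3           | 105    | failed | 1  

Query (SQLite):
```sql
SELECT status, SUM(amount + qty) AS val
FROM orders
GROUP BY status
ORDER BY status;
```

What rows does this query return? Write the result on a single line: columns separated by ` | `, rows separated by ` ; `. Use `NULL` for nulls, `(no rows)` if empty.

active | 297 ; failed | 357 ; paid | 494

For each row compute amount + qty.
Group by status; take SUM of the expression per group.
  active: ids {6, 25} → SUM(amount + qty)=297
  failed: ids {1, 28} → SUM(amount + qty)=357
  paid: ids {13, 16, 21, 22, 27} → SUM(amount + qty)=494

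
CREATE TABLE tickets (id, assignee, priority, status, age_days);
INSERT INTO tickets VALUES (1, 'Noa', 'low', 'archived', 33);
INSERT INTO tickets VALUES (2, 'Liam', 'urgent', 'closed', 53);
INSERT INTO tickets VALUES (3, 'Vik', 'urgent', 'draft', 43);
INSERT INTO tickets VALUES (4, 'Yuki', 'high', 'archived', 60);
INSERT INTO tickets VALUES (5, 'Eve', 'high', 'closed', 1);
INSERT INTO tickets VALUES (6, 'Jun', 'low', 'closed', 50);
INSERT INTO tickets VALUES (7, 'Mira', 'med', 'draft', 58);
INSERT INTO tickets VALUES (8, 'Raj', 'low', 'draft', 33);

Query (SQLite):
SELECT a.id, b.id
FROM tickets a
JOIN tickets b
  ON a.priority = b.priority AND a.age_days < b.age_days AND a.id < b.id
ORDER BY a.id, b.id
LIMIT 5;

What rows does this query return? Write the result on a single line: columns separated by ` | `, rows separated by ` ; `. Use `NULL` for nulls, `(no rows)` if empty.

1 | 6

Pairs (a,b) with same priority, a.age_days < b.age_days, a.id < b.id.
priority groups: high:{4,5} low:{1,6,8} med:{7} urgent:{2,3}
Ordered by (a.id, b.id); first 5.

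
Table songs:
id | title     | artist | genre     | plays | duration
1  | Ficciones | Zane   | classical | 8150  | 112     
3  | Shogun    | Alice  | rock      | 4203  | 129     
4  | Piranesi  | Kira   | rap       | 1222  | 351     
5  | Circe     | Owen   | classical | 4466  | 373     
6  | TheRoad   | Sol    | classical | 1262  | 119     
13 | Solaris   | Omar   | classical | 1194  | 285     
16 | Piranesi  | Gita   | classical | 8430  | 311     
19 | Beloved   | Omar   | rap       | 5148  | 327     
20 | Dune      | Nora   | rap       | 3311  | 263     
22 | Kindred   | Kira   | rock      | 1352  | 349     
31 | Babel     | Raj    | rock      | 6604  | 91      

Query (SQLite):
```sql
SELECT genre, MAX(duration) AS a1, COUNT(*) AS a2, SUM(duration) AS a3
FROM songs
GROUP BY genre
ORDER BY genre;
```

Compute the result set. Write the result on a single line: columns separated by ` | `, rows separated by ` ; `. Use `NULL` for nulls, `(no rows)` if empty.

Group songs by genre.
Per group compute: MAX(duration), COUNT(*), SUM(duration).
  classical: ids {1, 5, 6, 13, 16} → MAX(duration)=373, COUNT(*)=5, SUM(duration)=1200
  rap: ids {4, 19, 20} → MAX(duration)=351, COUNT(*)=3, SUM(duration)=941
  rock: ids {3, 22, 31} → MAX(duration)=349, COUNT(*)=3, SUM(duration)=569

classical | 373 | 5 | 1200 ; rap | 351 | 3 | 941 ; rock | 349 | 3 | 569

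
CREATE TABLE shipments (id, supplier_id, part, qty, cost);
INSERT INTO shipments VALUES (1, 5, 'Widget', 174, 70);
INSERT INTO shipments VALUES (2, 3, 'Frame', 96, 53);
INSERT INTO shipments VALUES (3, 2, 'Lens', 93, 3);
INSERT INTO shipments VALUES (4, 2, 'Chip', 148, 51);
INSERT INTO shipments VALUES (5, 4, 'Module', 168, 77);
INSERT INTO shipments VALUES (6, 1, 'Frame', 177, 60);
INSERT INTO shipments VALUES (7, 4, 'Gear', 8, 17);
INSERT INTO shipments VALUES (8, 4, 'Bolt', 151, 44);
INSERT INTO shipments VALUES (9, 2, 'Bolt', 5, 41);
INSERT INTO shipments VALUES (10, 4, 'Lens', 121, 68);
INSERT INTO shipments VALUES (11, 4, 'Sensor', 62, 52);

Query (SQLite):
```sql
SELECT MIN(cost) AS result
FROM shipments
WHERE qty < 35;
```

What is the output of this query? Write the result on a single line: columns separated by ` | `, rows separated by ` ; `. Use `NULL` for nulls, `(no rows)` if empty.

17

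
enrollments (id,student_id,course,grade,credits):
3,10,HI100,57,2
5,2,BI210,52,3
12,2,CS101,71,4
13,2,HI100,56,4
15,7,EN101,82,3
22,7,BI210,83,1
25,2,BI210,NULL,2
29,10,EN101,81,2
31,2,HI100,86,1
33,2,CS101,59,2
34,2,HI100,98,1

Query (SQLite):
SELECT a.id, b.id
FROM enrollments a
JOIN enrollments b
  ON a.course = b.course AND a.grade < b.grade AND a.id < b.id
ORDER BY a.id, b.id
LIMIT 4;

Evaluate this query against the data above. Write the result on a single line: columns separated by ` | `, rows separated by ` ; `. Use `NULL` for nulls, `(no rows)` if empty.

Pairs (a,b) with same course, a.grade < b.grade, a.id < b.id.
course groups: BI210:{5,22,25} CS101:{12,33} EN101:{15,29} HI100:{3,13,31,34}
Ordered by (a.id, b.id); first 4.

3 | 31 ; 3 | 34 ; 5 | 22 ; 13 | 31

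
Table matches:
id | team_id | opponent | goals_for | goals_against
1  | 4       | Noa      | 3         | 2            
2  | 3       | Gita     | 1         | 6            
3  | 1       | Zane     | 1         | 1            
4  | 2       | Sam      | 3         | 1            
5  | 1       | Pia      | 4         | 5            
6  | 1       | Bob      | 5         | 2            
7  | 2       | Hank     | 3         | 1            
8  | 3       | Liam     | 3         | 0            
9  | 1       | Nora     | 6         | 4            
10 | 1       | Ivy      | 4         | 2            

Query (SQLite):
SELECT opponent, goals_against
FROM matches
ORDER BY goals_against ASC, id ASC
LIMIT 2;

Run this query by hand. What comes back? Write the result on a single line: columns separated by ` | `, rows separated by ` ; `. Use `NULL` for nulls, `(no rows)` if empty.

Liam | 0 ; Zane | 1

Sort by goals_against asc, tiebreak id asc: (0, id=8), (1, id=3), (1, id=4), (1, id=7), (2, id=1) …. Take first 2.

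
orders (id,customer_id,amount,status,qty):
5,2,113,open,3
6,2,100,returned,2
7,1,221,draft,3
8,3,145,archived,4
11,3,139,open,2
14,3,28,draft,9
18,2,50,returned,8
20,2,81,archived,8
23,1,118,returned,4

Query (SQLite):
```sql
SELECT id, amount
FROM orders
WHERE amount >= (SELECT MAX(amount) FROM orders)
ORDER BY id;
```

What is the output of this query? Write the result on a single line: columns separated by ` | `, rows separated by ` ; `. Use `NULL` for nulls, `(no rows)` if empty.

Scalar subquery: MAX(amount) over all orders rows = 221.
Keep rows where amount >= that value.

7 | 221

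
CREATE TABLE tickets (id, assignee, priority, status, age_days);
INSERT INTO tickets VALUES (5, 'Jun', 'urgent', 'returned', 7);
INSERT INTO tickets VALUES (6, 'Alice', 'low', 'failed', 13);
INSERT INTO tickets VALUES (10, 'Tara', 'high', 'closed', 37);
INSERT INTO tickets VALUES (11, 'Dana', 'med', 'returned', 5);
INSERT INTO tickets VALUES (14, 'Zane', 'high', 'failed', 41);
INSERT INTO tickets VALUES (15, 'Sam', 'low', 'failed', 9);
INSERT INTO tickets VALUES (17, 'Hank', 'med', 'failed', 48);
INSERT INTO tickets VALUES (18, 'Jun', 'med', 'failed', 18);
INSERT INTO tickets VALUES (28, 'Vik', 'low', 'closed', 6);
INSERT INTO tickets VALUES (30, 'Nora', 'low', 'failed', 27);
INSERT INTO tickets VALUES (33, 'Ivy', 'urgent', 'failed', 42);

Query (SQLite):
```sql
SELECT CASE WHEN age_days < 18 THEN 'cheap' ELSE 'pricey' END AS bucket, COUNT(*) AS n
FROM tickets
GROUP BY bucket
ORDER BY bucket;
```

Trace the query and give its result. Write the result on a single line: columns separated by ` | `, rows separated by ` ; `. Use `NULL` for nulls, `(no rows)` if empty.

Bucket rows by age_days < 18 → 'cheap' else 'pricey'; count each bucket.

cheap | 5 ; pricey | 6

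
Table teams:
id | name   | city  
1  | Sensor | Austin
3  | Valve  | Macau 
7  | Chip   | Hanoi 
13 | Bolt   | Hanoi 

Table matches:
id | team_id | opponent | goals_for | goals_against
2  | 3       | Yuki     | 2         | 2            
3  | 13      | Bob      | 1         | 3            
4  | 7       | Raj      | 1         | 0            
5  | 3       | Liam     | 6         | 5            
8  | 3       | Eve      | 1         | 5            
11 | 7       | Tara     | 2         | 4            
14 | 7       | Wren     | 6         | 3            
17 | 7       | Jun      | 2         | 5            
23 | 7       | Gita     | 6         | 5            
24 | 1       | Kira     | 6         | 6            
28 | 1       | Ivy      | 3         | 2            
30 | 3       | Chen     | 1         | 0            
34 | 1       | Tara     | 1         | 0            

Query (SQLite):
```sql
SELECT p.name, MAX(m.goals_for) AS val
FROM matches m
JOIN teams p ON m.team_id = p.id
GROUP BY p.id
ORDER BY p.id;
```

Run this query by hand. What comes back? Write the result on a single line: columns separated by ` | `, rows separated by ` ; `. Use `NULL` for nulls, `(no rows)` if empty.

Join each matches row to its teams via team_id.
Group joined rows by teams.id; compute MAX(m.goals_for) per group.
  1: ids {24, 28, 34} → MAX(m.goals_for)=6
  3: ids {2, 5, 8, 30} → MAX(m.goals_for)=6
  7: ids {4, 11, 14, 17, 23} → MAX(m.goals_for)=6
  13: ids {3} → MAX(m.goals_for)=1

Sensor | 6 ; Valve | 6 ; Chip | 6 ; Bolt | 1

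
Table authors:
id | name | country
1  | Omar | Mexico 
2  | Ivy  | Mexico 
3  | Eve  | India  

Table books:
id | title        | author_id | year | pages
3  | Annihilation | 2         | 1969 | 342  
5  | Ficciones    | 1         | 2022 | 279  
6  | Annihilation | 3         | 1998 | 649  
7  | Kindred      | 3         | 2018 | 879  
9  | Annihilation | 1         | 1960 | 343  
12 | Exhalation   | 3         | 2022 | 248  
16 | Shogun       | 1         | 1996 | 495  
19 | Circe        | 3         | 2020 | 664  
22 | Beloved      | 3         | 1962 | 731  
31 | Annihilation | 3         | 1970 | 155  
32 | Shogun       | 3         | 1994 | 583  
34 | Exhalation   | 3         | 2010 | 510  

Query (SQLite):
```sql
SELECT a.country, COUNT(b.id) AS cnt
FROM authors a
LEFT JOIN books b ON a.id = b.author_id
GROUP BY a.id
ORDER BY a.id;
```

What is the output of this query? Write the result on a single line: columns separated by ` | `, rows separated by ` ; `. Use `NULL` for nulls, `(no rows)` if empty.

Mexico | 3 ; Mexico | 1 ; India | 8

LEFT JOIN keeps every authors row; unmatched ones get NULL for books columns.
Group by authors.id and compute COUNT(b.id). COUNT(col) of an all-NULL group is 0.
  1: ids {5, 9, 16} → COUNT(b.id)=3
  2: ids {3} → COUNT(b.id)=1
  3: ids {6, 7, 12, 19, 22, 31, 32, 34} → COUNT(b.id)=8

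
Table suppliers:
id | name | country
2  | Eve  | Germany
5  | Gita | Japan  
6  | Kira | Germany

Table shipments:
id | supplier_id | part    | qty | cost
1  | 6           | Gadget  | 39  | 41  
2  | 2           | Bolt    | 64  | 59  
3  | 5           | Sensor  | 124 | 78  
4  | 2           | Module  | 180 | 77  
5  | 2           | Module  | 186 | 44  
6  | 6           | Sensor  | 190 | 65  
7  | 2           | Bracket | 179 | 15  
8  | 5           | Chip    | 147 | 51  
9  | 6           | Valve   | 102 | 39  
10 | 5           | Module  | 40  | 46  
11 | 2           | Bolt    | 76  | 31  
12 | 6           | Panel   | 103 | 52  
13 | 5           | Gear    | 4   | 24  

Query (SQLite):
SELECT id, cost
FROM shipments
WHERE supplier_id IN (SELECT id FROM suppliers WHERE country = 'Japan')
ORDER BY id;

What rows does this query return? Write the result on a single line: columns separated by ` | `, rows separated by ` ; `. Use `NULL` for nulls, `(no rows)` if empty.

3 | 78 ; 8 | 51 ; 10 | 46 ; 13 | 24

Inner query: suppliers.id where country = 'Japan'.
Outer: keep shipments rows whose supplier_id is in that set.
Inner query → {5}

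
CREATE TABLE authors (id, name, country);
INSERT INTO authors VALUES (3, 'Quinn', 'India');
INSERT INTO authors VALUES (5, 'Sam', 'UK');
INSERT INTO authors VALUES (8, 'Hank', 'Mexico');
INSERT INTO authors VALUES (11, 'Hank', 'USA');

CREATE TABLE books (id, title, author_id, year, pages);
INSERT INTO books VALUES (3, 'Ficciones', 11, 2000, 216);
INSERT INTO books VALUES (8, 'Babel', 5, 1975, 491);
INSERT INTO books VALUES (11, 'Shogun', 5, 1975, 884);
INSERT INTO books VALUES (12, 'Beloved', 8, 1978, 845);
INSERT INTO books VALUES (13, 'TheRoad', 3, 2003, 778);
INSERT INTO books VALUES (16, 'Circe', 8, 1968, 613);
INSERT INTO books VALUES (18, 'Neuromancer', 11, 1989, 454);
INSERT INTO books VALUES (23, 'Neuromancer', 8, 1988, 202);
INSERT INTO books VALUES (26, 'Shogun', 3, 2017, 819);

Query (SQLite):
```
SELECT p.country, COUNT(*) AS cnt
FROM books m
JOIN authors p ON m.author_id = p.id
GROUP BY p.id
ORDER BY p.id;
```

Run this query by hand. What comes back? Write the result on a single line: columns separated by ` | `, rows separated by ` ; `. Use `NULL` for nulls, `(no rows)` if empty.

India | 2 ; UK | 2 ; Mexico | 3 ; USA | 2

Join each books row to its authors via author_id.
Group joined rows by authors.id; compute COUNT(*) per group.
  3: ids {13, 26} → COUNT(*)=2
  5: ids {8, 11} → COUNT(*)=2
  8: ids {12, 16, 23} → COUNT(*)=3
  11: ids {3, 18} → COUNT(*)=2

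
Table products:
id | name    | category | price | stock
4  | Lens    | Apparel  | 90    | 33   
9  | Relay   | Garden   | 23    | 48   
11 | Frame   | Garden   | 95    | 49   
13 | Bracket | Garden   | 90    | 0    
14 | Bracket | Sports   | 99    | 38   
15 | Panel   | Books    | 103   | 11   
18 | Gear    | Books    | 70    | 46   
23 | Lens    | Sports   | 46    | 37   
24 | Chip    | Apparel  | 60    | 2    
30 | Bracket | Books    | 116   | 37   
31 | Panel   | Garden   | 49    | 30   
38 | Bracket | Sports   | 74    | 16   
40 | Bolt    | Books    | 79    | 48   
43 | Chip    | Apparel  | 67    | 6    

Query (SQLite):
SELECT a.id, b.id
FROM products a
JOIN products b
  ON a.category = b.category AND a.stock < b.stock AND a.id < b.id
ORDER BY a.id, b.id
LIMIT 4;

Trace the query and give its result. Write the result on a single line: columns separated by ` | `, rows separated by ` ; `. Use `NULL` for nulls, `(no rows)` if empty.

9 | 11 ; 13 | 31 ; 15 | 18 ; 15 | 30

Pairs (a,b) with same category, a.stock < b.stock, a.id < b.id.
category groups: Apparel:{4,24,43} Books:{15,18,30,40} Garden:{9,11,13,31} Sports:{14,23,38}
Ordered by (a.id, b.id); first 4.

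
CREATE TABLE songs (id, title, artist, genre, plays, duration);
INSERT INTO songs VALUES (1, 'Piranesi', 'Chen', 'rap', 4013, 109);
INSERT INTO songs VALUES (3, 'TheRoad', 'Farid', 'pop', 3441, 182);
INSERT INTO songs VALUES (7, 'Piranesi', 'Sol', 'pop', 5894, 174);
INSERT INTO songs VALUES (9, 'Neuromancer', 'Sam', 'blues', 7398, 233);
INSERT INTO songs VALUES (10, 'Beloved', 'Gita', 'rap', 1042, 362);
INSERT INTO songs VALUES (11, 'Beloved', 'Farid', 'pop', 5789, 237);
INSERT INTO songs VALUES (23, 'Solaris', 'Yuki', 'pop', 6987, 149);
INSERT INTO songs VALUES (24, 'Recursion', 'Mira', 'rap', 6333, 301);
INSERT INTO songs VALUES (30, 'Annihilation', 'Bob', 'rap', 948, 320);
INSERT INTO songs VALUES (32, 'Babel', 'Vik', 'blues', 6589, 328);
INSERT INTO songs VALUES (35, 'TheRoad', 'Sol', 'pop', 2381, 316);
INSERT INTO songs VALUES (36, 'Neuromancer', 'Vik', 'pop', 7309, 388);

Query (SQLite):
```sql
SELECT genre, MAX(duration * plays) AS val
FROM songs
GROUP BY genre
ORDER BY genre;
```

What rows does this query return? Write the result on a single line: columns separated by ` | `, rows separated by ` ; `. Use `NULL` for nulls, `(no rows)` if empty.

blues | 2161192 ; pop | 2835892 ; rap | 1906233

For each row compute duration * plays.
Group by genre; take MAX of the expression per group.
  blues: ids {9, 32} → MAX(duration * plays)=2161192
  pop: ids {3, 7, 11, 23, 35, 36} → MAX(duration * plays)=2835892
  rap: ids {1, 10, 24, 30} → MAX(duration * plays)=1906233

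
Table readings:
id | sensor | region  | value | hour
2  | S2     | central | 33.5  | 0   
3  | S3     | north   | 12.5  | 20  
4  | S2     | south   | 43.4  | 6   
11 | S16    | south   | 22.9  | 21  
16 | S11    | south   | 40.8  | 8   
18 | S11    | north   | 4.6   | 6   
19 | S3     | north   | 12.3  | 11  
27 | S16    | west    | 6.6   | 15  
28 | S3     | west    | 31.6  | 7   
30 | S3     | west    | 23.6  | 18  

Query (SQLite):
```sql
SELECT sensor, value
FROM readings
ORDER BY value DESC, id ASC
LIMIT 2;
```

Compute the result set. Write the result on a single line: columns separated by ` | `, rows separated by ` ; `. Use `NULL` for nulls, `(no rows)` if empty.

Sort by value desc, tiebreak id asc: (43.4, id=4), (40.8, id=16), (33.5, id=2), (31.6, id=28), (23.6, id=30) …. Take first 2.

S2 | 43.4 ; S11 | 40.8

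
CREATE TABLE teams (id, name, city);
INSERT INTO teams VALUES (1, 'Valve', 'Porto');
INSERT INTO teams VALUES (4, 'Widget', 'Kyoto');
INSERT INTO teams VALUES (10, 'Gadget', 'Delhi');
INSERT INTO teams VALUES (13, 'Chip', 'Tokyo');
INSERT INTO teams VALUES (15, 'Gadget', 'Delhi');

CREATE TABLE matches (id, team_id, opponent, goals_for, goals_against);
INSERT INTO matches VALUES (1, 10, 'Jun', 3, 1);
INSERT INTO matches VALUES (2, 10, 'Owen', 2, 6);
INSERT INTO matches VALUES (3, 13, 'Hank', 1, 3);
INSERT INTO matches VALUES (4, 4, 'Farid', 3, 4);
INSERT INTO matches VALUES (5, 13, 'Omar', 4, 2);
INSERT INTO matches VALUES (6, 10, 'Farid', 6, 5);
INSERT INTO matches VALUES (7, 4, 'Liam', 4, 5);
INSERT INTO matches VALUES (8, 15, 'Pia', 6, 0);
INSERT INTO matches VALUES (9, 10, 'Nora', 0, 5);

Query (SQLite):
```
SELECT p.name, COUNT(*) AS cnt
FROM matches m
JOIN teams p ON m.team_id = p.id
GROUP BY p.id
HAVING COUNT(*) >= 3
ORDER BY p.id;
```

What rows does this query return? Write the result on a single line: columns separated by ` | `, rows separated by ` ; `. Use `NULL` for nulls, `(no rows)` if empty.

Gadget | 4

Join each matches row to its teams via team_id.
Group joined rows by teams.id; compute COUNT(*) per group.
HAVING: keep groups with count ≥ 3.
  4: ids {4, 7} → COUNT(*)=2
  10: ids {1, 2, 6, 9} → COUNT(*)=4
  13: ids {3, 5} → COUNT(*)=2
  15: ids {8} → COUNT(*)=1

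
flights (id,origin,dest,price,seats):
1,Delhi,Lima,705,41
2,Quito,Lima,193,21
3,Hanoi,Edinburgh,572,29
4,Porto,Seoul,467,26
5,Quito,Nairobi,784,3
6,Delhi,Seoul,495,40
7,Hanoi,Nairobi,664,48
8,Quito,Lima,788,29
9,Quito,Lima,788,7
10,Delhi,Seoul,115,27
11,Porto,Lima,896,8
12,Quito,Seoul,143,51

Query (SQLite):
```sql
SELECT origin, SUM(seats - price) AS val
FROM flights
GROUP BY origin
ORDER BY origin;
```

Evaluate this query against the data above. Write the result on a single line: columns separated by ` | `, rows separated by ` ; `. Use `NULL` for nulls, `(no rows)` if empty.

For each row compute seats - price.
Group by origin; take SUM of the expression per group.
  Delhi: ids {1, 6, 10} → SUM(seats - price)=-1207
  Hanoi: ids {3, 7} → SUM(seats - price)=-1159
  Porto: ids {4, 11} → SUM(seats - price)=-1329
  Quito: ids {2, 5, 8, 9, 12} → SUM(seats - price)=-2585

Delhi | -1207 ; Hanoi | -1159 ; Porto | -1329 ; Quito | -2585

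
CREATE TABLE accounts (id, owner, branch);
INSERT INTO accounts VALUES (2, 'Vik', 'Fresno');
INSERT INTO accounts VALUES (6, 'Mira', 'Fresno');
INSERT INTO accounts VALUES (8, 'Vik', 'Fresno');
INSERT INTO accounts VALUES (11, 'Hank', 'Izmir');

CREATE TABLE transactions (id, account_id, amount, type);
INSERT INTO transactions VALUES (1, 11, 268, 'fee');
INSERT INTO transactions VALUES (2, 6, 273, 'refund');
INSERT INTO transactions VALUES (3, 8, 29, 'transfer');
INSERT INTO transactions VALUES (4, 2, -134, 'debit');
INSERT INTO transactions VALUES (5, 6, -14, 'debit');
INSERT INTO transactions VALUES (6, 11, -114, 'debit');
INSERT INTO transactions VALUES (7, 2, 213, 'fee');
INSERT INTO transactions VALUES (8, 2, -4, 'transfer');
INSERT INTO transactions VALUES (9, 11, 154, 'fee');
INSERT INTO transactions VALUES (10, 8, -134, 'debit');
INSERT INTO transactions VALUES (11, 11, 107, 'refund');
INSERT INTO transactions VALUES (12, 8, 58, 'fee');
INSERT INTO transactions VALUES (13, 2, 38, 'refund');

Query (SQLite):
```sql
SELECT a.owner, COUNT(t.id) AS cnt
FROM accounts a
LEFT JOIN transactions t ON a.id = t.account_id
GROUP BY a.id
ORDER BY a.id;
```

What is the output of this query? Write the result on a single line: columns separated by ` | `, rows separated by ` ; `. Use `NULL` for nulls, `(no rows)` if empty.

LEFT JOIN keeps every accounts row; unmatched ones get NULL for transactions columns.
Group by accounts.id and compute COUNT(t.id). COUNT(col) of an all-NULL group is 0.
  2: ids {4, 7, 8, 13} → COUNT(t.id)=4
  6: ids {2, 5} → COUNT(t.id)=2
  8: ids {3, 10, 12} → COUNT(t.id)=3
  11: ids {1, 6, 9, 11} → COUNT(t.id)=4

Vik | 4 ; Mira | 2 ; Vik | 3 ; Hank | 4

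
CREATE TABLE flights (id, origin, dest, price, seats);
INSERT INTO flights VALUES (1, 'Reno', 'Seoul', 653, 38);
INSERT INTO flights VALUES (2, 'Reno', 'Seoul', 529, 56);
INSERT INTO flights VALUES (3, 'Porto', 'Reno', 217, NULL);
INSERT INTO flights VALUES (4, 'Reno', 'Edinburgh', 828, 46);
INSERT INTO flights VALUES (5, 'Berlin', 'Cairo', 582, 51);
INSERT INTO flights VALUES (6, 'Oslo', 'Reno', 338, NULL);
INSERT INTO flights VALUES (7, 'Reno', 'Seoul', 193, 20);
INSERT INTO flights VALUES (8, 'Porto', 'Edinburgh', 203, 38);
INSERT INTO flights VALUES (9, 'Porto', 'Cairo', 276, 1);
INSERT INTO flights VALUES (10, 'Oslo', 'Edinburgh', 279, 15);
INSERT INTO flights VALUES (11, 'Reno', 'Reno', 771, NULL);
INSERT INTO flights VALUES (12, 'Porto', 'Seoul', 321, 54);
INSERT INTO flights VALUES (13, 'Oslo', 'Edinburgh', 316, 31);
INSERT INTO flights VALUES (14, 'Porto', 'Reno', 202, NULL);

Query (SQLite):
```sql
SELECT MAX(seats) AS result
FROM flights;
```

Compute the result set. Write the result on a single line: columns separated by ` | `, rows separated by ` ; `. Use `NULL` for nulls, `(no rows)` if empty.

56

All seats values: [38, 56, NULL, 46, 51, NULL, 20, 38, 1, 15, NULL, 54, 31, NULL].
MAX of non-NULL values = 56.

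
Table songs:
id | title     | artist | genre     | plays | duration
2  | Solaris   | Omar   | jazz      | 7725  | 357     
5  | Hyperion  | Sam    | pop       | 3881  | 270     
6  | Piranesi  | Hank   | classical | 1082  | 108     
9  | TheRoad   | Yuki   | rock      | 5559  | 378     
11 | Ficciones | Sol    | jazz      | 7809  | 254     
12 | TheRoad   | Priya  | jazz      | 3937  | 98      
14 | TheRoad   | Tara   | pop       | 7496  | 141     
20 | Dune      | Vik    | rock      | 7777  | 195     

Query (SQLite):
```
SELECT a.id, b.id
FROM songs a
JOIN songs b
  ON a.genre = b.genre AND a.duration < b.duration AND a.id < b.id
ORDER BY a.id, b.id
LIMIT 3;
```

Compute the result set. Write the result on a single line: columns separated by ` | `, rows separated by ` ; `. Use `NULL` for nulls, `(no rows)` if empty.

Pairs (a,b) with same genre, a.duration < b.duration, a.id < b.id.
genre groups: classical:{6} jazz:{2,11,12} pop:{5,14} rock:{9,20}
Ordered by (a.id, b.id); first 3.

(no rows)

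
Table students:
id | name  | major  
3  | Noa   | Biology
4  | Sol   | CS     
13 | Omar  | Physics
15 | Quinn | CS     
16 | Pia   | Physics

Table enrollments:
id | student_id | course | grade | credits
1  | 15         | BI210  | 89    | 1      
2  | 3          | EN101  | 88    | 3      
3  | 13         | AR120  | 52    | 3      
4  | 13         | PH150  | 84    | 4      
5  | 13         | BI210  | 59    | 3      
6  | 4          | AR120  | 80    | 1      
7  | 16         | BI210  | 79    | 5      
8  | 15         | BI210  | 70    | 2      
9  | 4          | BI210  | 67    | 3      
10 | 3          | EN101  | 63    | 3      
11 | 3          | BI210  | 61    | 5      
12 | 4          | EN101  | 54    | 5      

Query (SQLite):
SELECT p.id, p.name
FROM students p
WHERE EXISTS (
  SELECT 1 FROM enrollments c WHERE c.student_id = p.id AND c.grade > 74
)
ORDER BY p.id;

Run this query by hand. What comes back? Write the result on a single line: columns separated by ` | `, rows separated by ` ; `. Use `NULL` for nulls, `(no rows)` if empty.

3 | Noa ; 4 | Sol ; 13 | Omar ; 15 | Quinn ; 16 | Pia

For each students row, check whether any enrollments with matching student_id has grade > 74.
Keep rows where that is true.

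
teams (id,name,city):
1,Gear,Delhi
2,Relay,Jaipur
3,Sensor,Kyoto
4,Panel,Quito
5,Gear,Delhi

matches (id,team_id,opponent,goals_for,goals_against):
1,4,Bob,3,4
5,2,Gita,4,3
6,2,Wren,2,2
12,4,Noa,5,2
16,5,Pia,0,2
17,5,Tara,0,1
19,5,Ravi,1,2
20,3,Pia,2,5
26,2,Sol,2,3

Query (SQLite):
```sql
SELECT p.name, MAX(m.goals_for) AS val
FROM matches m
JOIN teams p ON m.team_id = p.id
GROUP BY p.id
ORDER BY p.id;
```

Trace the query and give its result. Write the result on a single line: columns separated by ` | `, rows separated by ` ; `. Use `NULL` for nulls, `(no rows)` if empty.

Relay | 4 ; Sensor | 2 ; Panel | 5 ; Gear | 1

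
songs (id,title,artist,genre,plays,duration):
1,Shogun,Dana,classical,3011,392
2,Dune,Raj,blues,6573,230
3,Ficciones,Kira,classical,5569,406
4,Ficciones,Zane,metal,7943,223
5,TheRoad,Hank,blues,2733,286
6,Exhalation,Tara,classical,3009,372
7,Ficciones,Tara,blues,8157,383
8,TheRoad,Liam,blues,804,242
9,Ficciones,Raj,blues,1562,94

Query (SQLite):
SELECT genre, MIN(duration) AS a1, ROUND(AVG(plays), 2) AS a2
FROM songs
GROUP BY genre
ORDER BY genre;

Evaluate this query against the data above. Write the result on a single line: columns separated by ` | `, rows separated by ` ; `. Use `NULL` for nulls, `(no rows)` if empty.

Group songs by genre.
Per group compute: MIN(duration), ROUND(AVG(plays), 2).
  blues: ids {2, 5, 7, 8, 9} → MIN(duration)=94, ROUND(AVG(plays), 2)=3965.8
  classical: ids {1, 3, 6} → MIN(duration)=372, ROUND(AVG(plays), 2)=3863
  metal: ids {4} → MIN(duration)=223, ROUND(AVG(plays), 2)=7943

blues | 94 | 3965.8 ; classical | 372 | 3863 ; metal | 223 | 7943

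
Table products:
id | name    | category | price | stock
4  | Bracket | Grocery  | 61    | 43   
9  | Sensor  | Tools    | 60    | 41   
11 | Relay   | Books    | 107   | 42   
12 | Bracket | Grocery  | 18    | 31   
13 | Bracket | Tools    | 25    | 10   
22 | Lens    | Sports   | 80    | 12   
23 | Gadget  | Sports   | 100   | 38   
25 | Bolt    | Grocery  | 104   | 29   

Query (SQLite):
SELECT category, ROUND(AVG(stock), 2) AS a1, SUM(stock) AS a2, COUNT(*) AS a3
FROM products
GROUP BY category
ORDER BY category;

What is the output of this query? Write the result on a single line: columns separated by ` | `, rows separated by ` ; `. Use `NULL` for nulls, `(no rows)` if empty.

Books | 42 | 42 | 1 ; Grocery | 34.33 | 103 | 3 ; Sports | 25 | 50 | 2 ; Tools | 25.5 | 51 | 2

Group products by category.
Per group compute: ROUND(AVG(stock), 2), SUM(stock), COUNT(*).
  Books: ids {11} → ROUND(AVG(stock), 2)=42, SUM(stock)=42, COUNT(*)=1
  Grocery: ids {4, 12, 25} → ROUND(AVG(stock), 2)=34.33, SUM(stock)=103, COUNT(*)=3
  Sports: ids {22, 23} → ROUND(AVG(stock), 2)=25, SUM(stock)=50, COUNT(*)=2
  Tools: ids {9, 13} → ROUND(AVG(stock), 2)=25.5, SUM(stock)=51, COUNT(*)=2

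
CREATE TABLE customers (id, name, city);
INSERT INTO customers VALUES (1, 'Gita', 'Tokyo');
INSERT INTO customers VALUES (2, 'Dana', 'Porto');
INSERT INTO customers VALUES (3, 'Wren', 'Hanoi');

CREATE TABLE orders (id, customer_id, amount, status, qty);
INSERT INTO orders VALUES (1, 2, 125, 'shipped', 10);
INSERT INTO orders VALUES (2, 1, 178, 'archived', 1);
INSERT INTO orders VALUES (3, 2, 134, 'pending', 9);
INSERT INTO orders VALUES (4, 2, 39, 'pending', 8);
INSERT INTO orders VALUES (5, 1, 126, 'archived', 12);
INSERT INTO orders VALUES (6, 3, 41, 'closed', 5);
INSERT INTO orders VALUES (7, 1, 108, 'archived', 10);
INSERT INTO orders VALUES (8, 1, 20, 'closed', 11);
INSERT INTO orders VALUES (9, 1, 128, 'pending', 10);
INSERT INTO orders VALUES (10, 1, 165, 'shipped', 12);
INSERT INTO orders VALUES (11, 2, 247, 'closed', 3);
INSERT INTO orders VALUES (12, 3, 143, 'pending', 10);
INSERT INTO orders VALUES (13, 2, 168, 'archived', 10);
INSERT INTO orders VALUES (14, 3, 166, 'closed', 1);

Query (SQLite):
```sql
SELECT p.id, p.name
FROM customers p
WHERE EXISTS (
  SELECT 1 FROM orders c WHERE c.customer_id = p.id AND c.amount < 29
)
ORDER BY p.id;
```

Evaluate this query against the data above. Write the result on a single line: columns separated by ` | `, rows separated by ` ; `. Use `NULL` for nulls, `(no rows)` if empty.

For each customers row, check whether any orders with matching customer_id has amount < 29.
Keep rows where that is true.

1 | Gita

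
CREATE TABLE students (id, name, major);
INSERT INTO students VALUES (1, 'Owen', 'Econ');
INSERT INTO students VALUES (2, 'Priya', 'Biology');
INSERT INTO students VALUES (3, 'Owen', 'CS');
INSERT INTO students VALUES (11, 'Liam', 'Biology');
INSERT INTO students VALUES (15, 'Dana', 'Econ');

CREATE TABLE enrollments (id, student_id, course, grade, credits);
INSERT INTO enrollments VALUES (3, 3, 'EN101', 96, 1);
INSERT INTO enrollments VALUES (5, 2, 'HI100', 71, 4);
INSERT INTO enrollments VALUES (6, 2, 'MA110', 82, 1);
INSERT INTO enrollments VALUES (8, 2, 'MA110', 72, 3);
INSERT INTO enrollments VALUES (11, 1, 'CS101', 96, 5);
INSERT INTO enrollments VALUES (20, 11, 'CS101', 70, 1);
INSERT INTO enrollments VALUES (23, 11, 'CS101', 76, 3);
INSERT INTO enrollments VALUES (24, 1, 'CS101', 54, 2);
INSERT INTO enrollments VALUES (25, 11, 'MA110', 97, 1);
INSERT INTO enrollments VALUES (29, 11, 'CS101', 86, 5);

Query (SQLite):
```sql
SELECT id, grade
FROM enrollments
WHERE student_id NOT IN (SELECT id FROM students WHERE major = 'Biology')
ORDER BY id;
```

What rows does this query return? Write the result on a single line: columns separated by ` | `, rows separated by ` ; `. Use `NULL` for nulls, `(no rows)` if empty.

Inner query: students.id where major = 'Biology'.
Outer: keep enrollments rows whose student_id is not in that set.
Inner query → {2, 11}

3 | 96 ; 11 | 96 ; 24 | 54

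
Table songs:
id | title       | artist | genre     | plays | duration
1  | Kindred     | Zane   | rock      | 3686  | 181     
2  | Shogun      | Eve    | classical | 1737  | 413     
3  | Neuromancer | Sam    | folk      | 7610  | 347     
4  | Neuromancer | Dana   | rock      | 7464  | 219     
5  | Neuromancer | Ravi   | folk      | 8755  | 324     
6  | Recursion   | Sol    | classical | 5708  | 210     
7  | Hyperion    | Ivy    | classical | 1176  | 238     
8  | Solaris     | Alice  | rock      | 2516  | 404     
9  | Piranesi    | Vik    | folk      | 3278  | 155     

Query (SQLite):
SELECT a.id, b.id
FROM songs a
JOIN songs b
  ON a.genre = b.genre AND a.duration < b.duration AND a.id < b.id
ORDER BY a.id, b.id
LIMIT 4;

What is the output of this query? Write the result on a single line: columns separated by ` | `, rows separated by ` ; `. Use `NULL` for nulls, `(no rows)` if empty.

Pairs (a,b) with same genre, a.duration < b.duration, a.id < b.id.
genre groups: classical:{2,6,7} folk:{3,5,9} rock:{1,4,8}
Ordered by (a.id, b.id); first 4.

1 | 4 ; 1 | 8 ; 4 | 8 ; 6 | 7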